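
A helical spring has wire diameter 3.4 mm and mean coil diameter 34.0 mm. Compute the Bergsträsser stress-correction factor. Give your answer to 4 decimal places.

C = D/d = 34.0/3.4 = 10.0000
K_B = (4C+2)/(4C−3) = 42.000/37.000 = 1.1351

1.1351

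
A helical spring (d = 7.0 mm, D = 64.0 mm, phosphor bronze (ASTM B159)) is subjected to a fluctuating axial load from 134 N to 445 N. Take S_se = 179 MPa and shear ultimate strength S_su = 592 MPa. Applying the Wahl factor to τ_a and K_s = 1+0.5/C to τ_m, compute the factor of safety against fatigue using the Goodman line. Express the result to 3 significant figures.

1.38

C = D/d = 64.0/7.0 = 9.1429; K_W = (4C−1)/(4C−4)+0.615/C = 1.1594; K_s = 1+0.5/C = 1.0547
F_a = (F_max−F_min)/2 = 155.5 N; F_m = (F_max+F_min)/2 = 289.5 N
τ_a = K_W·8F_aD/(πd³) = 1.1594 × 73.885 = 85.66 MPa
τ_m = K_s·8F_mD/(πd³) = 1.0547 × 137.55 = 145.08 MPa
Goodman: 1/n_f = τ_a/S_se + τ_m/S_su = 85.66/179 + 145.08/592 = 0.47855 + 0.24506 = 0.72361
n_f = 1/0.72361 = 1.382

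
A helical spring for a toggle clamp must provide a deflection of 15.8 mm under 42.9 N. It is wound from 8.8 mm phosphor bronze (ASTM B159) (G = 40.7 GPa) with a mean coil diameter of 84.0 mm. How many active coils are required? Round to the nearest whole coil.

Required rate k = F/δ = 42.9/15.8 = 2.7152 N/mm
N_a = Gd⁴/(8D³k) = (40.7×10³ × 8.8⁴)/(8 × 84.0³ × 2.7152)
    = 2.44076e+08 / 1.28744e+07 = 18.96 → 19 coils

19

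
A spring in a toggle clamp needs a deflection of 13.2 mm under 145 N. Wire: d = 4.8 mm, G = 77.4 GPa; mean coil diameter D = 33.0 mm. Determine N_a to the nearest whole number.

13

Required rate k = F/δ = 145/13.2 = 10.985 N/mm
N_a = Gd⁴/(8D³k) = (77.4×10³ × 4.8⁴)/(8 × 33.0³ × 10.985)
    = 4.10871e+07 / 3.1581e+06 = 13.01 → 13 coils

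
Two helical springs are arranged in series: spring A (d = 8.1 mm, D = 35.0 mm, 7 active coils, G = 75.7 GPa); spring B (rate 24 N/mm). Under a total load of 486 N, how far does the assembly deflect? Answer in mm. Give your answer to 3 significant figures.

k_A = Gd⁴/(8D³N_a) = (75.7×10³)(8.1⁴)/(8·35.0³·7) = 135.72 N/mm
Series: 1/k_eq = 1/135.72 + 1/24 = 0.049035; k_eq = 20.394 N/mm
δ = F/k_eq = 486/20.394 = 23.831 mm

23.8 mm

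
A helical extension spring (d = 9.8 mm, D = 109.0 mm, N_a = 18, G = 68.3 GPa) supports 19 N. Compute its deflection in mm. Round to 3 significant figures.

k = Gd⁴/(8D³N_a) = (68.3×10³)(9.8⁴)/(8·109.0³·18) = 3.3782 N/mm
δ = F/k = 19 / 3.3782 = 5.6243 mm

5.62 mm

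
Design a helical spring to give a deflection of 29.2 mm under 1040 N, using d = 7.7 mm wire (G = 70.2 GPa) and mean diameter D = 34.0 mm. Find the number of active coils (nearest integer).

Required rate k = F/δ = 1040/29.2 = 35.616 N/mm
N_a = Gd⁴/(8D³k) = (70.2×10³ × 7.7⁴)/(8 × 34.0³ × 35.616)
    = 2.46774e+08 / 1.11989e+07 = 22.04 → 22 coils

22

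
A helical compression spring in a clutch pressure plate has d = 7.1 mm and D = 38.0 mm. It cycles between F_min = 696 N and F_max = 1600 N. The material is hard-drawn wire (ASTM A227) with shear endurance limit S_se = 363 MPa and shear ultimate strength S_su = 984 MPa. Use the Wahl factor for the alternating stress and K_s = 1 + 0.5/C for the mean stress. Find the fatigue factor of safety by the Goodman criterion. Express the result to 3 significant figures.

1.28

C = D/d = 38.0/7.1 = 5.3521; K_W = (4C−1)/(4C−4)+0.615/C = 1.2872; K_s = 1+0.5/C = 1.0934
F_a = (F_max−F_min)/2 = 452 N; F_m = (F_max+F_min)/2 = 1148 N
τ_a = K_W·8F_aD/(πd³) = 1.2872 × 122.2 = 157.31 MPa
τ_m = K_s·8F_mD/(πd³) = 1.0934 × 310.38 = 339.37 MPa
Goodman: 1/n_f = τ_a/S_se + τ_m/S_su = 157.31/363 + 339.37/984 = 0.43335 + 0.34489 = 0.77824
n_f = 1/0.77824 = 1.285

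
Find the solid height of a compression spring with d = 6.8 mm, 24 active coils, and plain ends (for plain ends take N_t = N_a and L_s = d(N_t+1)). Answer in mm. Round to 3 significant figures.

170 mm

plain ends: N_t = N_a = 24
L_s = d·(N_t+1) = 6.8 × 25 = 170 mm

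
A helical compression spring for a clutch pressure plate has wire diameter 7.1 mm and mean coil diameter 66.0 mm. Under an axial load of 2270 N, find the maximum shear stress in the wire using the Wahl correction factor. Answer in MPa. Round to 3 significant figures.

1230 MPa

Spring index C = D/d = 66.0/7.1 = 9.2958
K_W = (4C−1)/(4C−4) + 0.615/C = 36.183/33.183 + 0.0662 = 1.1566
τ₀ = 8FD/(πd³) = 8·2270·66.0/(π·7.1³) = 1.19856e+06/1124.4 = 1065.9 MPa
τ_max = K·τ₀ = 1.1566 × 1065.9 = 1232.8 MPa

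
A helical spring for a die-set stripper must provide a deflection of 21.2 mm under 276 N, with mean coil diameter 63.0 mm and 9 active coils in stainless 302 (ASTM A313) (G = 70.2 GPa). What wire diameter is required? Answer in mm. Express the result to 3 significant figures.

Required rate k = F/δ = 276/21.2 = 13.019 N/mm
d = (8D³N_a·k / G)^(1/4) = (8·63.0³·9·13.019 / (70.2×10³))^0.25
  = (3338.8)^0.25 = 7.6015 mm

7.60 mm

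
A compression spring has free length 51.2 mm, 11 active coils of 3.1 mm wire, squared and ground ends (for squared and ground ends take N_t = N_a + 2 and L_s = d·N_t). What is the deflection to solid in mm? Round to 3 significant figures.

10.9 mm

N_t = 13; L_s = 3.1·13 = 40.3 mm
δ_solid = L₀ − L_s = 51.2 − 40.3 = 10.9 mm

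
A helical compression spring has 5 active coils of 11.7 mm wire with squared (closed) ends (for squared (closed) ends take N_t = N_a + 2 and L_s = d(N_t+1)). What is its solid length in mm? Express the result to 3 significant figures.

93.6 mm

squared (closed) ends: N_t = N_a + 2 = 5 + 2 = 7
L_s = d·(N_t+1) = 11.7 × 8 = 93.6 mm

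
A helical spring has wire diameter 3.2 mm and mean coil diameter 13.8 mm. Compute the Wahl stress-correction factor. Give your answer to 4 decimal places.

C = D/d = 13.8/3.2 = 4.3125
K_W = (4C−1)/(4C−4) + 0.615/C = 16.250/13.250 + 0.1426 = 1.3690

1.3690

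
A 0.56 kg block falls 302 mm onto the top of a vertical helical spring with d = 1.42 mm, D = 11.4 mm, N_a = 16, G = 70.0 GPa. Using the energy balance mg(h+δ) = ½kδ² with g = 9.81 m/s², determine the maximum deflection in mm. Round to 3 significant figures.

k = Gd⁴/(8D³N_a) = (70.0×10³)(1.42⁴)/(8·11.4³·16) = 1.5008 N/mm
W = mg = 0.56 × 9.81 = 5.4936 N
½kδ² − Wδ − Wh = 0 → δ = (W + √(W² + 2kWh))/k
δ = (5.4936 + √(30.18 + 4979.9))/1.5008 = (5.4936 + 70.782)/1.5008 = 50.823 mm

50.8 mm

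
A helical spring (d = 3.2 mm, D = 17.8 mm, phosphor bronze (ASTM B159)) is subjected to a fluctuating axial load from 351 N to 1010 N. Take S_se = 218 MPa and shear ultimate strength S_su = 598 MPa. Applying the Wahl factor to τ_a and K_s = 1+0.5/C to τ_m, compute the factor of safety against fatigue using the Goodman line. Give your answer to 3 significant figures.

C = D/d = 17.8/3.2 = 5.5625; K_W = (4C−1)/(4C−4)+0.615/C = 1.2749; K_s = 1+0.5/C = 1.0899
F_a = (F_max−F_min)/2 = 329.5 N; F_m = (F_max+F_min)/2 = 680.5 N
τ_a = K_W·8F_aD/(πd³) = 1.2749 × 455.79 = 581.11 MPa
τ_m = K_s·8F_mD/(πd³) = 1.0899 × 941.32 = 1025.9 MPa
Goodman: 1/n_f = τ_a/S_se + τ_m/S_su = 581.11/218 + 1025.9/598 = 2.66563 + 1.71561 = 4.3812
n_f = 1/4.3812 = 0.2282

0.228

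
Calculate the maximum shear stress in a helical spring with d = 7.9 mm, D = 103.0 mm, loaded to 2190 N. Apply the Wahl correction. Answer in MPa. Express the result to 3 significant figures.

Spring index C = D/d = 103.0/7.9 = 13.0380
K_W = (4C−1)/(4C−4) + 0.615/C = 51.152/48.152 + 0.0472 = 1.1095
τ₀ = 8FD/(πd³) = 8·2190·103.0/(π·7.9³) = 1.80456e+06/1548.9 = 1165 MPa
τ_max = K·τ₀ = 1.1095 × 1165 = 1292.6 MPa

1290 MPa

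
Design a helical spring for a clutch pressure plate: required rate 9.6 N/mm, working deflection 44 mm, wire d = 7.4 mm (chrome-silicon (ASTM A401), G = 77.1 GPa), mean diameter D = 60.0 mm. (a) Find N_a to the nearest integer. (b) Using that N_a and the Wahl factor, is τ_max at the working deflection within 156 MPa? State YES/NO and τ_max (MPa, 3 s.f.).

N_a = Gd⁴/(8D³k) = (77.1×10³)(7.4⁴)/(8·60.0³·9.6) = 13.94 → N_a = 14
Actual rate k = Gd⁴/(8D³·14) = 9.5567 N/mm
Working load F = kδ = 9.5567·44 = 420.5 N
C = 60.0/7.4 = 8.1081; K_W = (4C−1)/(4C−4)+0.615/C = 1.1814
τ_max = K_W·8FD/(πd³) = 1.1814·158.55 = 187.3 MPa
τ_max > 156 MPa → exceeds allowable

(a) 14 coils; (b) NO, τ_max = 187 MPa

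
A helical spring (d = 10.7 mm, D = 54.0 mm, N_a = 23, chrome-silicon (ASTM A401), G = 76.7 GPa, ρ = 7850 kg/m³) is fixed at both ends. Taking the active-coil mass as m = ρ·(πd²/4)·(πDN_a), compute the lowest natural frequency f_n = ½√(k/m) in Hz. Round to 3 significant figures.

k = Gd⁴/(8D³N_a) = (76.7×10³)(10.7⁴)/(8·54.0³·23) = 34.7 N/mm = 34700 N/m
Wire length L = πDN_a = π·54.0·23 = 3901.9 mm
m = ρ·(πd²/4)·L = 7850 × 89.92×10⁻⁶ m² × 3.9019 m = 2.7542 kg
f_n = ½√(k/m) = 0.5·√(34700/2.7542) = 0.5·√(12599) = 56.122 Hz

56.1 Hz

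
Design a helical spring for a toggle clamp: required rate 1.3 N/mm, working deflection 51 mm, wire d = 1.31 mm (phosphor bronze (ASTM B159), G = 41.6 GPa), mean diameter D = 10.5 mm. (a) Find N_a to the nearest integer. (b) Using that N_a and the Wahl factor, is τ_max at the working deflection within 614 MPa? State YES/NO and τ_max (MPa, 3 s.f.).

N_a = Gd⁴/(8D³k) = (41.6×10³)(1.31⁴)/(8·10.5³·1.3) = 10.18 → N_a = 10
Actual rate k = Gd⁴/(8D³·10) = 1.3229 N/mm
Working load F = kδ = 1.3229·51 = 67.467 N
C = 10.5/1.31 = 8.0153; K_W = (4C−1)/(4C−4)+0.615/C = 1.1836
τ_max = K_W·8FD/(πd³) = 1.1836·802.43 = 949.79 MPa
τ_max > 614 MPa → exceeds allowable

(a) 10 coils; (b) NO, τ_max = 950 MPa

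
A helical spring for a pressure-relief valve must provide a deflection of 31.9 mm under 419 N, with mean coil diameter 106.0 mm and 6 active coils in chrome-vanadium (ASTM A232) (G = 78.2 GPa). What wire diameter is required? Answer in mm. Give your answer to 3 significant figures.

9.90 mm

Required rate k = F/δ = 419/31.9 = 13.135 N/mm
d = (8D³N_a·k / G)^(1/4) = (8·106.0³·6·13.135 / (78.2×10³))^0.25
  = (9602.3)^0.25 = 9.8991 mm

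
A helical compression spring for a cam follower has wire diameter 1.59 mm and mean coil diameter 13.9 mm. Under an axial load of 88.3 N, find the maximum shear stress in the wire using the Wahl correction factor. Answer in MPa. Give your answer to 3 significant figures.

908 MPa

Spring index C = D/d = 13.9/1.59 = 8.7421
K_W = (4C−1)/(4C−4) + 0.615/C = 33.969/30.969 + 0.0703 = 1.1672
τ₀ = 8FD/(πd³) = 8·88.3·13.9/(π·1.59³) = 9818.96/12.628 = 777.54 MPa
τ_max = K·τ₀ = 1.1672 × 777.54 = 907.56 MPa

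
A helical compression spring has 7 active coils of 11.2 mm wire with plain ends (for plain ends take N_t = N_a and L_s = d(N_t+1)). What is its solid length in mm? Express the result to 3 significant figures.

89.6 mm

plain ends: N_t = N_a = 7
L_s = d·(N_t+1) = 11.2 × 8 = 89.6 mm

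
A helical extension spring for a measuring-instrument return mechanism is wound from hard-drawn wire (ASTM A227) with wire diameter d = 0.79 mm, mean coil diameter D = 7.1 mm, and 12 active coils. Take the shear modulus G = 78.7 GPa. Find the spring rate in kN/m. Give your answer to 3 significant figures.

0.892 kN/m

k = Gd⁴/(8D³N_a) = (78.7×10³ × 0.79⁴) / (8 × 7.1³ × 12)
  = 30653.7 / 34359.5 = 0.89215 N/mm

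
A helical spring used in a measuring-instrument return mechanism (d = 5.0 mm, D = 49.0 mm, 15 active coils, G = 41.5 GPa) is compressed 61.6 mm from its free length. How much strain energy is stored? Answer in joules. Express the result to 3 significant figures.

k = Gd⁴/(8D³N_a) = (41.5×10³)(5.0⁴)/(8·49.0³·15) = 1.8372 N/mm
U = ½kδ² = 0.5 × 1.8372 × 61.6² = 3485.7 N·mm = 3.4857 J

3.49 J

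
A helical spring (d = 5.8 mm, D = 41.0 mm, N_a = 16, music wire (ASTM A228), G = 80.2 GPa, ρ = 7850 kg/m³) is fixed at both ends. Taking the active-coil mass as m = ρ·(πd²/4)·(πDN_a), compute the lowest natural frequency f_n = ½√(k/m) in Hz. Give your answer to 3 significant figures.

k = Gd⁴/(8D³N_a) = (80.2×10³)(5.8⁴)/(8·41.0³·16) = 10.288 N/mm = 10288 N/m
Wire length L = πDN_a = π·41.0·16 = 2060.9 mm
m = ρ·(πd²/4)·L = 7850 × 26.421×10⁻⁶ m² × 2.0609 m = 0.42743 kg
f_n = ½√(k/m) = 0.5·√(10288/0.42743) = 0.5·√(24069) = 77.571 Hz

77.6 Hz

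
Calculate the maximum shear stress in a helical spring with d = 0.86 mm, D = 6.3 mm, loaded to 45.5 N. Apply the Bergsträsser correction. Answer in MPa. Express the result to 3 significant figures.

1370 MPa

Spring index C = D/d = 6.3/0.86 = 7.3256
K_B = (4C+2)/(4C−3) = 31.302/26.302 = 1.1901
τ₀ = 8FD/(πd³) = 8·45.5·6.3/(π·0.86³) = 2293.2/1.9982 = 1147.6 MPa
τ_max = K·τ₀ = 1.1901 × 1147.6 = 1365.8 MPa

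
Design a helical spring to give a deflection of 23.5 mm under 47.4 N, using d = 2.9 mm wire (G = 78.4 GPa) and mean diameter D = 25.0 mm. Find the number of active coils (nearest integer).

Required rate k = F/δ = 47.4/23.5 = 2.017 N/mm
N_a = Gd⁴/(8D³k) = (78.4×10³ × 2.9⁴)/(8 × 25.0³ × 2.017)
    = 5.54508e+06 / 252128 = 21.99 → 22 coils

22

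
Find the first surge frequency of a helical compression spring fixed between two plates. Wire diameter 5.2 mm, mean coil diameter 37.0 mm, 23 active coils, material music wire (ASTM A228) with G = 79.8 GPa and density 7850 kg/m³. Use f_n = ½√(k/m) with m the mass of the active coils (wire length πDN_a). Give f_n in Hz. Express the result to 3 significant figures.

59.3 Hz

k = Gd⁴/(8D³N_a) = (79.8×10³)(5.2⁴)/(8·37.0³·23) = 6.2603 N/mm = 6260.3 N/m
Wire length L = πDN_a = π·37.0·23 = 2673.5 mm
m = ρ·(πd²/4)·L = 7850 × 21.237×10⁻⁶ m² × 2.6735 m = 0.4457 kg
f_n = ½√(k/m) = 0.5·√(6260.3/0.4457) = 0.5·√(14046) = 59.258 Hz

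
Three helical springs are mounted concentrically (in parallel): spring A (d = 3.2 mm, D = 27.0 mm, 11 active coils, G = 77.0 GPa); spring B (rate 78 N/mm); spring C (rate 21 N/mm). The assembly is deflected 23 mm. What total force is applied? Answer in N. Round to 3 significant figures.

2380 N

k_A = Gd⁴/(8D³N_a) = (77.0×10³)(3.2⁴)/(8·27.0³·11) = 4.6614 N/mm
Parallel: k_eq = 4.6614 + 78 + 21 = 103.66 N/mm
F = k_eq·δ = 103.66·23 = 2384.2 N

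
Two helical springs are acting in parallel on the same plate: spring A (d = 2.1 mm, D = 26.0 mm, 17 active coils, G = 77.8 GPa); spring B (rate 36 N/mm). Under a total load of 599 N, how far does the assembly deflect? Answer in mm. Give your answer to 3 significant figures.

16.4 mm

k_A = Gd⁴/(8D³N_a) = (77.8×10³)(2.1⁴)/(8·26.0³·17) = 0.63299 N/mm
Parallel: k_eq = 0.63299 + 36 = 36.633 N/mm
δ = F/k_eq = 599/36.633 = 16.351 mm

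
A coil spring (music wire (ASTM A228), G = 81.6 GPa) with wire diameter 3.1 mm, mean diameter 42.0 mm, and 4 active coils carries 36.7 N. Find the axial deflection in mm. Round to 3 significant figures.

k = Gd⁴/(8D³N_a) = (81.6×10³)(3.1⁴)/(8·42.0³·4) = 3.1786 N/mm
δ = F/k = 36.7 / 3.1786 = 11.546 mm

11.5 mm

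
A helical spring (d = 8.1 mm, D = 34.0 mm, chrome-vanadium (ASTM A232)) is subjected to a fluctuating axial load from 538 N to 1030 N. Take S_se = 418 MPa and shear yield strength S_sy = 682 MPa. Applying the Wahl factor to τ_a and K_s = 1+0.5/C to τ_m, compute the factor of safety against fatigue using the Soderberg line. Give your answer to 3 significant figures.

2.92

C = D/d = 34.0/8.1 = 4.1975; K_W = (4C−1)/(4C−4)+0.615/C = 1.3811; K_s = 1+0.5/C = 1.1191
F_a = (F_max−F_min)/2 = 246 N; F_m = (F_max+F_min)/2 = 784 N
τ_a = K_W·8F_aD/(πd³) = 1.3811 × 40.077 = 55.35 MPa
τ_m = K_s·8F_mD/(πd³) = 1.1191 × 127.73 = 142.94 MPa
Soderberg: 1/n_f = τ_a/S_se + τ_m/S_sy = 55.35/418 + 142.94/682 = 0.13242 + 0.20959 = 0.34201
n_f = 1/0.34201 = 2.924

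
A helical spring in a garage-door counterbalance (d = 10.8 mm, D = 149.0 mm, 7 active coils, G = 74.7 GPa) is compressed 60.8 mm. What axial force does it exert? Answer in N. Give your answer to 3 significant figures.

334 N

k = Gd⁴/(8D³N_a) = (74.7×10³)(10.8⁴)/(8·149.0³·7) = 5.4862 N/mm
F = k·δ = 5.4862 × 60.8 = 333.56 N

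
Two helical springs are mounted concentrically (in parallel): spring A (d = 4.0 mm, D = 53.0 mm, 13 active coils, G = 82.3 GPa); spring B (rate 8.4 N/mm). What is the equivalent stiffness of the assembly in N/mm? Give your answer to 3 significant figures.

9.76 N/mm

k_A = Gd⁴/(8D³N_a) = (82.3×10³)(4.0⁴)/(8·53.0³·13) = 1.3608 N/mm
Parallel: k_eq = 1.3608 + 8.4 = 9.7608 N/mm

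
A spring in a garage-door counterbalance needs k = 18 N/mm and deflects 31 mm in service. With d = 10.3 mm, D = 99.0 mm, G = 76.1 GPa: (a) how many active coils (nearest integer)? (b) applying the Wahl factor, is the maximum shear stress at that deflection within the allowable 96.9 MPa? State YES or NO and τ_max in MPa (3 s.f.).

N_a = Gd⁴/(8D³k) = (76.1×10³)(10.3⁴)/(8·99.0³·18) = 6.13 → N_a = 6
Actual rate k = Gd⁴/(8D³·6) = 18.39 N/mm
Working load F = kδ = 18.39·31 = 570.1 N
C = 99.0/10.3 = 9.6117; K_W = (4C−1)/(4C−4)+0.615/C = 1.1511
τ_max = K_W·8FD/(πd³) = 1.1511·131.53 = 151.4 MPa
τ_max > 96.9 MPa → exceeds allowable

(a) 6 coils; (b) NO, τ_max = 151 MPa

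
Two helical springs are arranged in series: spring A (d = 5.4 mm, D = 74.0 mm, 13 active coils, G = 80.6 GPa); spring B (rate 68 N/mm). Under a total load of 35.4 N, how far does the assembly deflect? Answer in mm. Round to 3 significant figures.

22.3 mm

k_A = Gd⁴/(8D³N_a) = (80.6×10³)(5.4⁴)/(8·74.0³·13) = 1.6262 N/mm
Series: 1/k_eq = 1/1.6262 + 1/68 = 0.62963; k_eq = 1.5882 N/mm
δ = F/k_eq = 35.4/1.5882 = 22.289 mm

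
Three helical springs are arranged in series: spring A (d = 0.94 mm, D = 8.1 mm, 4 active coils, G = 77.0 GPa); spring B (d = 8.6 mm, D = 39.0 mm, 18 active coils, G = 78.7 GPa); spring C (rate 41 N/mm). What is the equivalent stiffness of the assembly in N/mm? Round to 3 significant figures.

k_A = Gd⁴/(8D³N_a) = (77.0×10³)(0.94⁴)/(8·8.1³·4) = 3.5351 N/mm
k_B = Gd⁴/(8D³N_a) = (78.7×10³)(8.6⁴)/(8·39.0³·18) = 50.398 N/mm
Series: 1/k_eq = 1/3.5351 + 1/50.398 + 1/41 = 0.32711; k_eq = 3.057 N/mm

3.06 N/mm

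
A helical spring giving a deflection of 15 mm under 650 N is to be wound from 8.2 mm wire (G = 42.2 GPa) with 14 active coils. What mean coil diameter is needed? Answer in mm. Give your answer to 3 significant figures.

34.0 mm

Required rate k = F/δ = 650/15 = 43.333 N/mm
D = (Gd⁴/(8N_a·k))^(1/3) = (42.2×10³·8.2⁴/(8·14·43.333))^(1/3)
  = (39312.2)^(1/3) = 34.0024 mm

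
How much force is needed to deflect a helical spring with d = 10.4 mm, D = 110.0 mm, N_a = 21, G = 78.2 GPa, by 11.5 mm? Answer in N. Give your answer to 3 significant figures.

47.0 N

k = Gd⁴/(8D³N_a) = (78.2×10³)(10.4⁴)/(8·110.0³·21) = 4.0912 N/mm
F = k·δ = 4.0912 × 11.5 = 47.049 N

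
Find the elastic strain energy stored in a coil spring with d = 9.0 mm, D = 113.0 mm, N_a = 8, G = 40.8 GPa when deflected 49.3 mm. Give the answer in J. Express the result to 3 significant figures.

k = Gd⁴/(8D³N_a) = (40.8×10³)(9.0⁴)/(8·113.0³·8) = 2.8988 N/mm
U = ½kδ² = 0.5 × 2.8988 × 49.3² = 3522.7 N·mm = 3.5227 J

3.52 J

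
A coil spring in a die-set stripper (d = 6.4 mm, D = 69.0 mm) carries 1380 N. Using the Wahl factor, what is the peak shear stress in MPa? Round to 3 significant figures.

Spring index C = D/d = 69.0/6.4 = 10.7812
K_W = (4C−1)/(4C−4) + 0.615/C = 42.125/39.125 + 0.0570 = 1.1337
τ₀ = 8FD/(πd³) = 8·1380·69.0/(π·6.4³) = 761760/823.55 = 924.97 MPa
τ_max = K·τ₀ = 1.1337 × 924.97 = 1048.7 MPa

1050 MPa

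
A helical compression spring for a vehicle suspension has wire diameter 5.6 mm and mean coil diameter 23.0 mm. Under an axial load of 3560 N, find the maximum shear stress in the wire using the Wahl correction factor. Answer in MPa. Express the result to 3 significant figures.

Spring index C = D/d = 23.0/5.6 = 4.1071
K_W = (4C−1)/(4C−4) + 0.615/C = 15.429/12.429 + 0.1497 = 1.3911
τ₀ = 8FD/(πd³) = 8·3560·23.0/(π·5.6³) = 655040/551.71 = 1187.3 MPa
τ_max = K·τ₀ = 1.3911 × 1187.3 = 1651.6 MPa

1650 MPa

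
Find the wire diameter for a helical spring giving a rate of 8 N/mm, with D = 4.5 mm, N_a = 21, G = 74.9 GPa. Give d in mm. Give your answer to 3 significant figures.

d = (8D³N_a·k / G)^(1/4) = (8·4.5³·21·8 / (74.9×10³))^0.25
  = (1.6351)^0.25 = 1.1308 mm

1.13 mm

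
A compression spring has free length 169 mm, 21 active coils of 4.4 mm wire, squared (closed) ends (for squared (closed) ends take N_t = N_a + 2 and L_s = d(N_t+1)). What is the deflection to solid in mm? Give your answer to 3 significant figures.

63.4 mm

N_t = 23; L_s = 4.4·24 = 105.6 mm
δ_solid = L₀ − L_s = 169 − 105.6 = 63.4 mm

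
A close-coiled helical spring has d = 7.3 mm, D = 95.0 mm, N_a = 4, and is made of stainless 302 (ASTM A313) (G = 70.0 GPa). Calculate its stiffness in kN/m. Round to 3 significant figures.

k = Gd⁴/(8D³N_a) = (70.0×10³ × 7.3⁴) / (8 × 95.0³ × 4)
  = 1.98788e+08 / 2.7436e+07 = 7.2455 N/mm

7.25 kN/m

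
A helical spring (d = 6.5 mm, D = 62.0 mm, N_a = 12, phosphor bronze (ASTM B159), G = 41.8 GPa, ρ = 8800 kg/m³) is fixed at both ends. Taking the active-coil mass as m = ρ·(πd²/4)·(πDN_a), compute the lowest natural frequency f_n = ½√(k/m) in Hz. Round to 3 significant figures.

34.6 Hz

k = Gd⁴/(8D³N_a) = (41.8×10³)(6.5⁴)/(8·62.0³·12) = 3.2612 N/mm = 3261.2 N/m
Wire length L = πDN_a = π·62.0·12 = 2337.3 mm
m = ρ·(πd²/4)·L = 8800 × 33.183×10⁻⁶ m² × 2.3373 m = 0.68253 kg
f_n = ½√(k/m) = 0.5·√(3261.2/0.68253) = 0.5·√(4778.2) = 34.562 Hz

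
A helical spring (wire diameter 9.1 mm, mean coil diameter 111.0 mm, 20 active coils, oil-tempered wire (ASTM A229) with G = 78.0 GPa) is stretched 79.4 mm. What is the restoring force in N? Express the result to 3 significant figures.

194 N

k = Gd⁴/(8D³N_a) = (78.0×10³)(9.1⁴)/(8·111.0³·20) = 2.4444 N/mm
F = k·δ = 2.4444 × 79.4 = 194.08 N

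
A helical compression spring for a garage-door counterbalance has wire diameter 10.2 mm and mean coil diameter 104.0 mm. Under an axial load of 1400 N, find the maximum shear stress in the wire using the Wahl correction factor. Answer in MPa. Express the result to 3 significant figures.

399 MPa

Spring index C = D/d = 104.0/10.2 = 10.1961
K_W = (4C−1)/(4C−4) + 0.615/C = 39.784/36.784 + 0.0603 = 1.1419
τ₀ = 8FD/(πd³) = 8·1400·104.0/(π·10.2³) = 1.1648e+06/3333.9 = 349.38 MPa
τ_max = K·τ₀ = 1.1419 × 349.38 = 398.95 MPa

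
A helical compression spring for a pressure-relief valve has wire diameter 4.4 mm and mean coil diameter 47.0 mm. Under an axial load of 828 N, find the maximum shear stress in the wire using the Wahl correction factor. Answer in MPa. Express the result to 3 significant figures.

1320 MPa

Spring index C = D/d = 47.0/4.4 = 10.6818
K_W = (4C−1)/(4C−4) + 0.615/C = 41.727/38.727 + 0.0576 = 1.1350
τ₀ = 8FD/(πd³) = 8·828·47.0/(π·4.4³) = 311328/267.61 = 1163.3 MPa
τ_max = K·τ₀ = 1.1350 × 1163.3 = 1320.4 MPa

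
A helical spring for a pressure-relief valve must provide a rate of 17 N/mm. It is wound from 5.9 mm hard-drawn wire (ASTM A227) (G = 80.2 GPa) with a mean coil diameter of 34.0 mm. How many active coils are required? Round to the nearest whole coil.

18

N_a = Gd⁴/(8D³k) = (80.2×10³ × 5.9⁴)/(8 × 34.0³ × 17)
    = 9.71812e+07 / 5.34534e+06 = 18.18 → 18 coils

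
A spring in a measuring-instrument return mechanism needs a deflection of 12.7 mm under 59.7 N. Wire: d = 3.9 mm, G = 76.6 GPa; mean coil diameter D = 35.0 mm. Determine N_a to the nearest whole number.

11

Required rate k = F/δ = 59.7/12.7 = 4.7008 N/mm
N_a = Gd⁴/(8D³k) = (76.6×10³ × 3.9⁴)/(8 × 35.0³ × 4.7008)
    = 1.7721e+07 / 1.61237e+06 = 10.99 → 11 coils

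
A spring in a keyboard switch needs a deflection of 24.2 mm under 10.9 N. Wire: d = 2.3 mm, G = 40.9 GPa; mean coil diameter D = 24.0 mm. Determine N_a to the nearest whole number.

23

Required rate k = F/δ = 10.9/24.2 = 0.45041 N/mm
N_a = Gd⁴/(8D³k) = (40.9×10³ × 2.3⁴)/(8 × 24.0³ × 0.45041)
    = 1.14455e+06 / 49812.1 = 22.98 → 23 coils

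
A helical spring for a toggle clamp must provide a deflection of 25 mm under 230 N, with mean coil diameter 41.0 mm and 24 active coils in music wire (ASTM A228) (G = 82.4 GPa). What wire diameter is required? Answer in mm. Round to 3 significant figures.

6.20 mm

Required rate k = F/δ = 230/25 = 9.2 N/mm
d = (8D³N_a·k / G)^(1/4) = (8·41.0³·24·9.2 / (82.4×10³))^0.25
  = (1477.5)^0.25 = 6.1998 mm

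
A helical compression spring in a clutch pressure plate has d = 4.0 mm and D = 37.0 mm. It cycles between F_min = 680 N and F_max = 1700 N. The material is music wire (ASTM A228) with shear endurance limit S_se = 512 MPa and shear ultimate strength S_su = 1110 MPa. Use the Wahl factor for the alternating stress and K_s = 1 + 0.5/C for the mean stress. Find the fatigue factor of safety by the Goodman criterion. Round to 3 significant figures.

0.298

C = D/d = 37.0/4.0 = 9.2500; K_W = (4C−1)/(4C−4)+0.615/C = 1.1574; K_s = 1+0.5/C = 1.0541
F_a = (F_max−F_min)/2 = 510 N; F_m = (F_max+F_min)/2 = 1190 N
τ_a = K_W·8F_aD/(πd³) = 1.1574 × 750.81 = 868.99 MPa
τ_m = K_s·8F_mD/(πd³) = 1.0541 × 1751.9 = 1846.6 MPa
Goodman: 1/n_f = τ_a/S_se + τ_m/S_su = 868.99/512 + 1846.6/1110 = 1.69724 + 1.66360 = 3.3608
n_f = 1/3.3608 = 0.2975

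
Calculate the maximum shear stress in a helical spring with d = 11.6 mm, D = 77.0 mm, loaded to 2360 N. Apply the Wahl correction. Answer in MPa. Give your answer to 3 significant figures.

363 MPa

Spring index C = D/d = 77.0/11.6 = 6.6379
K_W = (4C−1)/(4C−4) + 0.615/C = 25.552/22.552 + 0.0926 = 1.2257
τ₀ = 8FD/(πd³) = 8·2360·77.0/(π·11.6³) = 1.45376e+06/4903.7 = 296.46 MPa
τ_max = K·τ₀ = 1.2257 × 296.46 = 363.37 MPa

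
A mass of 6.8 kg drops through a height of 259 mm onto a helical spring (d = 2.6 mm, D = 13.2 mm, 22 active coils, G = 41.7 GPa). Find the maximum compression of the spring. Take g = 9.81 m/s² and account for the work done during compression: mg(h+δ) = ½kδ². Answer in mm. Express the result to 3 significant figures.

k = Gd⁴/(8D³N_a) = (41.7×10³)(2.6⁴)/(8·13.2³·22) = 4.7076 N/mm
W = mg = 6.8 × 9.81 = 66.708 N
½kδ² − Wδ − Wh = 0 → δ = (W + √(W² + 2kWh))/k
δ = (66.708 + √(4450 + 162668))/4.7076 = (66.708 + 408.8)/4.7076 = 101.01 mm

101 mm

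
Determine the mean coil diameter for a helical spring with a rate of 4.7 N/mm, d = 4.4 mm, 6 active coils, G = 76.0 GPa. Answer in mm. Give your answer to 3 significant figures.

50.2 mm

D = (Gd⁴/(8N_a·k))^(1/3) = (76.0×10³·4.4⁴/(8·6·4.7))^(1/3)
  = (126266)^(1/3) = 50.1682 mm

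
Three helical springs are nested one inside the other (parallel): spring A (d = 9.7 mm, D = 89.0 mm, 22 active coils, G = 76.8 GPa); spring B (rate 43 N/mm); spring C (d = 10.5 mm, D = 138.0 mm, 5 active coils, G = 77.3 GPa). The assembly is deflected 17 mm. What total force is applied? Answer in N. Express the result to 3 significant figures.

k_A = Gd⁴/(8D³N_a) = (76.8×10³)(9.7⁴)/(8·89.0³·22) = 5.4798 N/mm
k_C = Gd⁴/(8D³N_a) = (77.3×10³)(10.5⁴)/(8·138.0³·5) = 8.938 N/mm
Parallel: k_eq = 5.4798 + 43 + 8.938 = 57.418 N/mm
F = k_eq·δ = 57.418·17 = 976.1 N

976 N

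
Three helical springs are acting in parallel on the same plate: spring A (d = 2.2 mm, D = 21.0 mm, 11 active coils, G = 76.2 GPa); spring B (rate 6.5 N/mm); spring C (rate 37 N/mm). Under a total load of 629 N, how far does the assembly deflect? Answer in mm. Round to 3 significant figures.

k_A = Gd⁴/(8D³N_a) = (76.2×10³)(2.2⁴)/(8·21.0³·11) = 2.1903 N/mm
Parallel: k_eq = 2.1903 + 6.5 + 37 = 45.69 N/mm
δ = F/k_eq = 629/45.69 = 13.767 mm

13.8 mm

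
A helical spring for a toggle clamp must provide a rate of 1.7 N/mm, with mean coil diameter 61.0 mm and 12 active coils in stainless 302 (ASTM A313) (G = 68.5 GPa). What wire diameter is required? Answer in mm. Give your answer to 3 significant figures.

4.82 mm

d = (8D³N_a·k / G)^(1/4) = (8·61.0³·12·1.7 / (68.5×10³))^0.25
  = (540.78)^0.25 = 4.8223 mm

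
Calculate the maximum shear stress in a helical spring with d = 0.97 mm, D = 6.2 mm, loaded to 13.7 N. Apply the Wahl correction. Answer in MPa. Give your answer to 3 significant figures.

Spring index C = D/d = 6.2/0.97 = 6.3918
K_W = (4C−1)/(4C−4) + 0.615/C = 24.567/21.567 + 0.0962 = 1.2353
τ₀ = 8FD/(πd³) = 8·13.7·6.2/(π·0.97³) = 679.52/2.8672 = 236.99 MPa
τ_max = K·τ₀ = 1.2353 × 236.99 = 292.76 MPa

293 MPa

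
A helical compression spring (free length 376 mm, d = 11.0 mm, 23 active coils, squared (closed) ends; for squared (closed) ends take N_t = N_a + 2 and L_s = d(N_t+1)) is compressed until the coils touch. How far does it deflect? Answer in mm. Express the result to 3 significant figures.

90.0 mm

N_t = 25; L_s = 11.0·26 = 286 mm
δ_solid = L₀ − L_s = 376 − 286 = 90 mm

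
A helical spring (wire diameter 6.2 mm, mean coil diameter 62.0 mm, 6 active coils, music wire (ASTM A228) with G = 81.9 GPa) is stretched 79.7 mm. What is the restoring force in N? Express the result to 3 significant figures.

k = Gd⁴/(8D³N_a) = (81.9×10³)(6.2⁴)/(8·62.0³·6) = 10.579 N/mm
F = k·δ = 10.579 × 79.7 = 843.13 N

843 N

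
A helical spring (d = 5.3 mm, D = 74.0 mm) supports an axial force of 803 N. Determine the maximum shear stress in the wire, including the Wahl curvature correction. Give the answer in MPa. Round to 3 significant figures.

1120 MPa

Spring index C = D/d = 74.0/5.3 = 13.9623
K_W = (4C−1)/(4C−4) + 0.615/C = 54.849/51.849 + 0.0440 = 1.1019
τ₀ = 8FD/(πd³) = 8·803·74.0/(π·5.3³) = 475376/467.71 = 1016.4 MPa
τ_max = K·τ₀ = 1.1019 × 1016.4 = 1120 MPa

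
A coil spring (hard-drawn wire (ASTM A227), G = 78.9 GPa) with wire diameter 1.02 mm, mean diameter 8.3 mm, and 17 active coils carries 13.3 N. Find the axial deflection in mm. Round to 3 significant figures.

k = Gd⁴/(8D³N_a) = (78.9×10³)(1.02⁴)/(8·8.3³·17) = 1.0983 N/mm
δ = F/k = 13.3 / 1.0983 = 12.11 mm

12.1 mm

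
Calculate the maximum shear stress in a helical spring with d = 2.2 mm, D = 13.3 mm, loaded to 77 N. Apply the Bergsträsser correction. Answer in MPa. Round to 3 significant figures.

Spring index C = D/d = 13.3/2.2 = 6.0455
K_B = (4C+2)/(4C−3) = 26.182/21.182 = 1.2361
τ₀ = 8FD/(πd³) = 8·77·13.3/(π·2.2³) = 8192.8/33.452 = 244.91 MPa
τ_max = K·τ₀ = 1.2361 × 244.91 = 302.73 MPa

303 MPa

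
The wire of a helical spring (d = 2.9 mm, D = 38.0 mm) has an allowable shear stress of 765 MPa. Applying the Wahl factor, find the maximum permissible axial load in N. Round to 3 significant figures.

174 N

C = D/d = 38.0/2.9 = 13.1034
K_W = (4C−1)/(4C−4) + 0.615/C = 51.414/48.414 + 0.0469 = 1.1089
τ_max = K·8FD/(πd³) → F_max = τ_allow·πd³/(8DK)
F_max = 765·π·2.9³/(8·38.0·1.1089) = 58615/337.11 = 173.88 N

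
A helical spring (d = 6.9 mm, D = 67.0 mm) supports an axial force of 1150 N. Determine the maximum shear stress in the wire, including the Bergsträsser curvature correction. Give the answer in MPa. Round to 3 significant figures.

681 MPa

Spring index C = D/d = 67.0/6.9 = 9.7101
K_B = (4C+2)/(4C−3) = 40.841/35.841 = 1.1395
τ₀ = 8FD/(πd³) = 8·1150·67.0/(π·6.9³) = 616400/1032 = 597.26 MPa
τ_max = K·τ₀ = 1.1395 × 597.26 = 680.58 MPa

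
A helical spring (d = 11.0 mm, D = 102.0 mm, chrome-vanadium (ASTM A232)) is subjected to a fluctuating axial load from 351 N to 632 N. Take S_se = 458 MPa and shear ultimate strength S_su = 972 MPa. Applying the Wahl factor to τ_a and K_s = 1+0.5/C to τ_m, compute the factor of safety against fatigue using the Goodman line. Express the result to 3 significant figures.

C = D/d = 102.0/11.0 = 9.2727; K_W = (4C−1)/(4C−4)+0.615/C = 1.1570; K_s = 1+0.5/C = 1.0539
F_a = (F_max−F_min)/2 = 140.5 N; F_m = (F_max+F_min)/2 = 491.5 N
τ_a = K_W·8F_aD/(πd³) = 1.1570 × 27.418 = 31.722 MPa
τ_m = K_s·8F_mD/(πd³) = 1.0539 × 95.915 = 101.09 MPa
Goodman: 1/n_f = τ_a/S_se + τ_m/S_su = 31.722/458 + 101.09/972 = 0.06926 + 0.10400 = 0.17326
n_f = 1/0.17326 = 5.772

5.77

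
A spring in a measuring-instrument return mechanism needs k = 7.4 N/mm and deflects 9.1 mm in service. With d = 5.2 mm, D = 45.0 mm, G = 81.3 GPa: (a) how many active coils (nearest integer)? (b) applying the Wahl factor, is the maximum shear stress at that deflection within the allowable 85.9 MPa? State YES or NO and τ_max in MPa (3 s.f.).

(a) 11 coils; (b) YES, τ_max = 64.3 MPa

N_a = Gd⁴/(8D³k) = (81.3×10³)(5.2⁴)/(8·45.0³·7.4) = 11.02 → N_a = 11
Actual rate k = Gd⁴/(8D³·11) = 7.4128 N/mm
Working load F = kδ = 7.4128·9.1 = 67.457 N
C = 45.0/5.2 = 8.6538; K_W = (4C−1)/(4C−4)+0.615/C = 1.1691
τ_max = K_W·8FD/(πd³) = 1.1691·54.975 = 64.269 MPa
τ_max ≤ 85.9 MPa → acceptable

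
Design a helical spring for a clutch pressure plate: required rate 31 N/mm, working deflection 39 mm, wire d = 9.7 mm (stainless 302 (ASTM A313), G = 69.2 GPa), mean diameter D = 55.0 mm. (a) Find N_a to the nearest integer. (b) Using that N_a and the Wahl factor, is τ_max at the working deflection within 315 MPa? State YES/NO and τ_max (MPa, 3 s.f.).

N_a = Gd⁴/(8D³k) = (69.2×10³)(9.7⁴)/(8·55.0³·31) = 14.85 → N_a = 15
Actual rate k = Gd⁴/(8D³·15) = 30.685 N/mm
Working load F = kδ = 30.685·39 = 1196.7 N
C = 55.0/9.7 = 5.6701; K_W = (4C−1)/(4C−4)+0.615/C = 1.2691
τ_max = K_W·8FD/(πd³) = 1.2691·183.64 = 233.05 MPa
τ_max ≤ 315 MPa → acceptable

(a) 15 coils; (b) YES, τ_max = 233 MPa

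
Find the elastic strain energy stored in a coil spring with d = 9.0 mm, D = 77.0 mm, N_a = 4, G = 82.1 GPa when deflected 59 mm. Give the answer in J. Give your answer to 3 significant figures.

64.2 J

k = Gd⁴/(8D³N_a) = (82.1×10³)(9.0⁴)/(8·77.0³·4) = 36.872 N/mm
U = ½kδ² = 0.5 × 36.872 × 59² = 64175 N·mm = 64.175 J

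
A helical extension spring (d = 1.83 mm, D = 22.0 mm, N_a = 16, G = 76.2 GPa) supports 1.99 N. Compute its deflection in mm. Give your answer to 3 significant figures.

k = Gd⁴/(8D³N_a) = (76.2×10³)(1.83⁴)/(8·22.0³·16) = 0.62702 N/mm
δ = F/k = 1.99 / 0.62702 = 3.1737 mm

3.17 mm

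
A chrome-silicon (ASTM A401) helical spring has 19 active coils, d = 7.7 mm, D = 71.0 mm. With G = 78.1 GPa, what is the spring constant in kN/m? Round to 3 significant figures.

k = Gd⁴/(8D³N_a) = (78.1×10³ × 7.7⁴) / (8 × 71.0³ × 19)
  = 2.74545e+08 / 5.44025e+07 = 5.0466 N/mm

5.05 kN/m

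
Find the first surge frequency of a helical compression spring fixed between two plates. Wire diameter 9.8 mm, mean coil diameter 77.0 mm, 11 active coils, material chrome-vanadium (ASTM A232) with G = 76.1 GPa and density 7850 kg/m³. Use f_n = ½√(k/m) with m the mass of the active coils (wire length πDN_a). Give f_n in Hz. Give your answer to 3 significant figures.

k = Gd⁴/(8D³N_a) = (76.1×10³)(9.8⁴)/(8·77.0³·11) = 17.472 N/mm = 17472 N/m
Wire length L = πDN_a = π·77.0·11 = 2660.9 mm
m = ρ·(πd²/4)·L = 7850 × 75.43×10⁻⁶ m² × 2.6609 m = 1.5756 kg
f_n = ½√(k/m) = 0.5·√(17472/1.5756) = 0.5·√(11089) = 52.652 Hz

52.7 Hz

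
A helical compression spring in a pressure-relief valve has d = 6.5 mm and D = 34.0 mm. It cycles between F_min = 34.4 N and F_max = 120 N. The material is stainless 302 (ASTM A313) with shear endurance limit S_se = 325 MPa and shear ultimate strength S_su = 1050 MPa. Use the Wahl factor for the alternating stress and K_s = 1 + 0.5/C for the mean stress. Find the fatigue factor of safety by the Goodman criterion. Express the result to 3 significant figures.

12.6

C = D/d = 34.0/6.5 = 5.2308; K_W = (4C−1)/(4C−4)+0.615/C = 1.2948; K_s = 1+0.5/C = 1.0956
F_a = (F_max−F_min)/2 = 42.8 N; F_m = (F_max+F_min)/2 = 77.2 N
τ_a = K_W·8F_aD/(πd³) = 1.2948 × 13.493 = 17.472 MPa
τ_m = K_s·8F_mD/(πd³) = 1.0956 × 24.339 = 26.665 MPa
Goodman: 1/n_f = τ_a/S_se + τ_m/S_su = 17.472/325 + 26.665/1050 = 0.05376 + 0.02540 = 0.079155
n_f = 1/0.079155 = 12.63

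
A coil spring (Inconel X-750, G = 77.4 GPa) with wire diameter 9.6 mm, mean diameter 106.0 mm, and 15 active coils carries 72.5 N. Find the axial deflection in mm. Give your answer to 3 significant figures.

k = Gd⁴/(8D³N_a) = (77.4×10³)(9.6⁴)/(8·106.0³·15) = 4.5997 N/mm
δ = F/k = 72.5 / 4.5997 = 15.762 mm

15.8 mm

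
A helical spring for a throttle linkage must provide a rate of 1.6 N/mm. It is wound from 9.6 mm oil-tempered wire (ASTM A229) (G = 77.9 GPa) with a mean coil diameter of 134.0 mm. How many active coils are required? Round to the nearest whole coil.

N_a = Gd⁴/(8D³k) = (77.9×10³ × 9.6⁴)/(8 × 134.0³ × 1.6)
    = 6.61641e+08 / 3.07981e+07 = 21.48 → 21 coils

21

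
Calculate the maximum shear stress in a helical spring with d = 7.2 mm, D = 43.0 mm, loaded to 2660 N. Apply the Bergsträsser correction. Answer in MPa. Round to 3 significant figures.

967 MPa

Spring index C = D/d = 43.0/7.2 = 5.9722
K_B = (4C+2)/(4C−3) = 25.889/20.889 = 1.2394
τ₀ = 8FD/(πd³) = 8·2660·43.0/(π·7.2³) = 915040/1172.6 = 780.36 MPa
τ_max = K·τ₀ = 1.2394 × 780.36 = 967.14 MPa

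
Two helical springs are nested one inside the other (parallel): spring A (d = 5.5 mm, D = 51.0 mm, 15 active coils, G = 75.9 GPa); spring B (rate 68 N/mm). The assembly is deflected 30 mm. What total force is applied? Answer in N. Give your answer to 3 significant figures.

2170 N

k_A = Gd⁴/(8D³N_a) = (75.9×10³)(5.5⁴)/(8·51.0³·15) = 4.3632 N/mm
Parallel: k_eq = 4.3632 + 68 = 72.363 N/mm
F = k_eq·δ = 72.363·30 = 2170.9 N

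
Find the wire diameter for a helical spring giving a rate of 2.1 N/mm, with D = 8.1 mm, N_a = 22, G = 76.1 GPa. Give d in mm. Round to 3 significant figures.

1.27 mm

d = (8D³N_a·k / G)^(1/4) = (8·8.1³·22·2.1 / (76.1×10³))^0.25
  = (2.5811)^0.25 = 1.2675 mm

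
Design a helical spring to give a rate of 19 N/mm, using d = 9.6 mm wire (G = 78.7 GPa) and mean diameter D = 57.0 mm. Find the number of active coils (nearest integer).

N_a = Gd⁴/(8D³k) = (78.7×10³ × 9.6⁴)/(8 × 57.0³ × 19)
    = 6.68436e+08 / 2.81493e+07 = 23.75 → 24 coils

24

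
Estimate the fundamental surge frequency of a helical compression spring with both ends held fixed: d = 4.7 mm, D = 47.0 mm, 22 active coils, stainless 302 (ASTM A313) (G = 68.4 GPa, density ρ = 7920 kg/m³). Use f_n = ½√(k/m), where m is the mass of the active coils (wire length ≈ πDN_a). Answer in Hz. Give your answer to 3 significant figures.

32.0 Hz

k = Gd⁴/(8D³N_a) = (68.4×10³)(4.7⁴)/(8·47.0³·22) = 1.8266 N/mm = 1826.6 N/m
Wire length L = πDN_a = π·47.0·22 = 3248.4 mm
m = ρ·(πd²/4)·L = 7920 × 17.349×10⁻⁶ m² × 3.2484 m = 0.44636 kg
f_n = ½√(k/m) = 0.5·√(1826.6/0.44636) = 0.5·√(4092.2) = 31.985 Hz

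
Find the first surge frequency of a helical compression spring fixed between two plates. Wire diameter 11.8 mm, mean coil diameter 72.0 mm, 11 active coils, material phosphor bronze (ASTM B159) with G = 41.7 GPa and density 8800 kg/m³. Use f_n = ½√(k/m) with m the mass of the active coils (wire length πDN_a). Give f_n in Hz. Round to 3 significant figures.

50.7 Hz

k = Gd⁴/(8D³N_a) = (41.7×10³)(11.8⁴)/(8·72.0³·11) = 24.614 N/mm = 24614 N/m
Wire length L = πDN_a = π·72.0·11 = 2488.1 mm
m = ρ·(πd²/4)·L = 8800 × 109.36×10⁻⁶ m² × 2.4881 m = 2.3945 kg
f_n = ½√(k/m) = 0.5·√(24614/2.3945) = 0.5·√(10280) = 50.694 Hz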